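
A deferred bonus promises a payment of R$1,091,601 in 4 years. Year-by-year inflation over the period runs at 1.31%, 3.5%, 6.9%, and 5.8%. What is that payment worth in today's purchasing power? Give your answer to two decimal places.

Price-level factor over 4 years: 1.0131 × 1.035 × 1.069 × 1.058 ≈ 1.1859217606.
Purchasing power today: R$1,091,601 divided by that factor.

R$920,466.29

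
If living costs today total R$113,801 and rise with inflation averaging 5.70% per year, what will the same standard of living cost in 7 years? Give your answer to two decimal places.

R$167,753.27

Cumulative price-level factor: (1+5.70%)^7 ≈ 1.4740930926.
The nominal amount required is R$113,801 scaled up by that factor.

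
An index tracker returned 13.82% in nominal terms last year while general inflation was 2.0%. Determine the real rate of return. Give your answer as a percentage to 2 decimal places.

11.59%

Real return via the Fisher equation: (1 + 13.82%)/(1 + 2.0%) − 1 = 1.1382/1.020 − 1 ≈ 0.11588.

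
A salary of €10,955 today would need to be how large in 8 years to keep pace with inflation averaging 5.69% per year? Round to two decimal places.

€17,056.25

Cumulative price-level factor: (1+5.69%)^8 ≈ 1.5569375148.
Multiplying €10,955 by the price-level factor gives the future nominal sum.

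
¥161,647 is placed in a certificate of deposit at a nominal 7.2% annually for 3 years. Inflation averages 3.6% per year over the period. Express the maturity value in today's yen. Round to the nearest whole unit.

¥179,091

Nominal value at maturity: ¥161,647 × (1 + 7.2%)^3 ≈ ¥199,137.
Price-level factor over 3 years: (1 + 3.6%)^3 = 1.111934656.
The maturity value deflated by that factor is the answer in today's purchasing power.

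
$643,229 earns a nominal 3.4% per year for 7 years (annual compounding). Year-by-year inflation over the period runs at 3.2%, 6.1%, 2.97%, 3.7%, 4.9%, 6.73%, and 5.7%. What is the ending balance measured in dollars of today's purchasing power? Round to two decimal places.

$587,472.92

Nominal value at maturity: $643,229 × (1 + 3.4%)^7 ≈ $812,848.09.
Price-level factor over 7 years: 1.032 × 1.061 × 1.0297 × 1.037 × 1.049 × 1.0673 × 1.057 ≈ 1.3836349872.
Dividing the nominal maturity value by the price-level factor gives the value in today's money.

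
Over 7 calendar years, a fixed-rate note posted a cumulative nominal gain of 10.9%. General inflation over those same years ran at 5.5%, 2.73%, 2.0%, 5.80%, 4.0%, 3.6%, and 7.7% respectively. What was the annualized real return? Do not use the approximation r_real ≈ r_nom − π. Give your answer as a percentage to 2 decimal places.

Cumulative inflation factor: 1.055 × 1.0273 × 1.020 × 1.0580 × 1.040 × 1.036 × 1.077 ≈ 1.35720.
Nominal growth factor: 1.10900. Real growth factor = 1.10900 / 1.35720 ≈ 0.81712.
Annualized: 0.81712^(1/7) − 1 ≈ -0.02844.

-2.84%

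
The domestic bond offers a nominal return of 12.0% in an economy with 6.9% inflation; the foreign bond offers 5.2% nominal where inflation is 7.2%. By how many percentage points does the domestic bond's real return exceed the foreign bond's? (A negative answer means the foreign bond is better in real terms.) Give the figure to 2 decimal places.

The domestic bond real return: 1.120/1.069 − 1 = 4.771%.
The foreign bond real return: 1.052/1.072 − 1 = -1.866%.
Difference: 4.771 − (-1.866) = 6.637 pp.

6.64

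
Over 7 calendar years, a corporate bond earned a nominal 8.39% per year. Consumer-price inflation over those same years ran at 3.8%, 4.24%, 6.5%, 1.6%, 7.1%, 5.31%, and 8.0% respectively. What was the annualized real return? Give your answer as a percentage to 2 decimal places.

3.03%

Cumulative inflation factor: 1.038 × 1.0424 × 1.065 × 1.016 × 1.071 × 1.0531 × 1.080 ≈ 1.42613.
Nominal growth factor: 1.75762. Real growth factor = 1.75762 / 1.42613 ≈ 1.23244.
Annualized: 1.23244^(1/7) − 1 ≈ 0.03031.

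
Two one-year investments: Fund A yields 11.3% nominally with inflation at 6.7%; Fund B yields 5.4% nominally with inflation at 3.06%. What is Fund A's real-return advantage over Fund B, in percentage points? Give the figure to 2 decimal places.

2.04

Fund A real return: 1.113/1.067 − 1 = 4.311%.
Fund B real return: 1.054/1.0306 − 1 = 2.271%.
Difference: 4.311 − 2.271 = 2.040 pp.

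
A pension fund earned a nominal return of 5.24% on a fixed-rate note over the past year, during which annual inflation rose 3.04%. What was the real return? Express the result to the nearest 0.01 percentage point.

Real return via the Fisher equation: (1 + 5.24%)/(1 + 3.04%) − 1 = 1.0524/1.0304 − 1 ≈ 0.02135.

2.14%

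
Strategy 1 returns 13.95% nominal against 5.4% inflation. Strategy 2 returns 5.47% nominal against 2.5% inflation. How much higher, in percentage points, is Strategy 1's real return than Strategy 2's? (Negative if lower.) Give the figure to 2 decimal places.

Strategy 1 real return: 1.1395/1.054 − 1 = 8.112%.
Strategy 2 real return: 1.0547/1.025 − 1 = 2.898%.
Difference: 8.112 − 2.898 = 5.214 pp.

5.21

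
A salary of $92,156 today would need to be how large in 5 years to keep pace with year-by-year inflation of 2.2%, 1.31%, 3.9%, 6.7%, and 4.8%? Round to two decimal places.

Cumulative price-level factor: 1.022 × 1.0131 × 1.039 × 1.067 × 1.048 ≈ 1.2029413699.
Multiplying $92,156 by the price-level factor gives the future nominal sum.

$110,858.26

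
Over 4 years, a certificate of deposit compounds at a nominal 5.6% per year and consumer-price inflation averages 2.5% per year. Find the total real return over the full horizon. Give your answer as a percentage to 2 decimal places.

12.66%

The annual real rate is (1+5.6%)/(1+2.5%) − 1 = 3.0244%.
Compounded over 4 years: (1 + 0.030244)^4 − 1 ≈ 0.12658.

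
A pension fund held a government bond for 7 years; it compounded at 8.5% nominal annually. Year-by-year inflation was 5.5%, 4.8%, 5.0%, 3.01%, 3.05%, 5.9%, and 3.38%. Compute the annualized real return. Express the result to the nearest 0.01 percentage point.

Cumulative inflation factor: 1.055 × 1.048 × 1.050 × 1.0301 × 1.0305 × 1.059 × 1.0338 ≈ 1.34916.
Nominal growth factor: 1.77014. Real growth factor = 1.77014 / 1.34916 ≈ 1.31203.
Annualized: 1.31203^(1/7) − 1 ≈ 0.03956.

3.96%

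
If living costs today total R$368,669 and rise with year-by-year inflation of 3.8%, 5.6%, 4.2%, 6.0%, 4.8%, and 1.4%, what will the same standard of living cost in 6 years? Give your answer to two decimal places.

R$474,319.21

Cumulative price-level factor: 1.038 × 1.056 × 1.042 × 1.060 × 1.048 × 1.014 ≈ 1.2865719943.
The nominal amount required is R$368,669 scaled up by that factor.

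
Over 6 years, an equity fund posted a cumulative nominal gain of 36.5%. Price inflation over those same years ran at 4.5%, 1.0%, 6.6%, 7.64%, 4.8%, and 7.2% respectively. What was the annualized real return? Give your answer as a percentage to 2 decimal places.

0.05%

Cumulative inflation factor: 1.045 × 1.010 × 1.066 × 1.0764 × 1.048 × 1.072 ≈ 1.36058.
Nominal growth factor: 1.36500. Real growth factor = 1.36500 / 1.36058 ≈ 1.00325.
Annualized: 1.00325^(1/6) − 1 ≈ 0.00054.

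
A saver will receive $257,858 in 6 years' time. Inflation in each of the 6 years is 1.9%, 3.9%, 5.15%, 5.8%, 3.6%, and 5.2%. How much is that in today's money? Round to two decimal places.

$200,872.48

Price-level factor over 6 years: 1.019 × 1.039 × 1.0515 × 1.058 × 1.036 × 1.052 ≈ 1.2836900398.
Purchasing power today: $257,858 divided by that factor.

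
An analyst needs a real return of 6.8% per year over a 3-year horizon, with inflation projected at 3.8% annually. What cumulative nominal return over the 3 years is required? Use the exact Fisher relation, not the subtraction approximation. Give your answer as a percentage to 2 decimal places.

36.24%

Required annual nominal rate: (1+6.8%)(1+3.8%) − 1 = 10.8584%.
Cumulative over 3 years: (1 + 0.108584)^3 − 1 ≈ 0.36240.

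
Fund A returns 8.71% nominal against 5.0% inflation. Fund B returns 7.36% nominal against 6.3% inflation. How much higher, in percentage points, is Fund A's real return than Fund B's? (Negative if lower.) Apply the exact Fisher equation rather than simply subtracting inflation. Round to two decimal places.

Fund A real return: 1.0871/1.050 − 1 = 3.533%.
Fund B real return: 1.0736/1.063 − 1 = 0.997%.
Difference: 3.533 − 0.997 = 2.536 pp.

2.54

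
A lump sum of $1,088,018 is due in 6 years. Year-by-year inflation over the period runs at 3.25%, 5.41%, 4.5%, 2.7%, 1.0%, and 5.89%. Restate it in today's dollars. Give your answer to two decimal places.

$870,965.90

Price-level factor over 6 years: 1.0325 × 1.0541 × 1.045 × 1.027 × 1.010 × 1.0589 ≈ 1.2492084976.
Purchasing power today: $1,088,018 divided by that factor.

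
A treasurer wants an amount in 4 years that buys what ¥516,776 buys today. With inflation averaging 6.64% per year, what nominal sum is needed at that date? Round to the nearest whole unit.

Cumulative price-level factor: (1+6.64%)^4 ≈ 1.2932442187.
Multiplying ¥516,776 by the price-level factor gives the future nominal sum.

¥668,318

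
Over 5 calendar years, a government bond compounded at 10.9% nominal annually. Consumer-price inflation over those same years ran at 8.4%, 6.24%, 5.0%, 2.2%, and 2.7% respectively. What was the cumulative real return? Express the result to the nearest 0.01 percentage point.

32.17%

Cumulative inflation factor: 1.084 × 1.0624 × 1.050 × 1.022 × 1.027 ≈ 1.26919.
Nominal growth factor: 1.67748. Real growth factor = 1.67748 / 1.26919 ≈ 1.32169.
Total real return ≈ 32.1690%.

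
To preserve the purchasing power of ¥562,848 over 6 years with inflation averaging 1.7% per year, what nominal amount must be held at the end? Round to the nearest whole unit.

¥622,754

Cumulative price-level factor: (1+1.7%)^6 ≈ 1.1064345214.
The nominal amount required is ¥562,848 scaled up by that factor.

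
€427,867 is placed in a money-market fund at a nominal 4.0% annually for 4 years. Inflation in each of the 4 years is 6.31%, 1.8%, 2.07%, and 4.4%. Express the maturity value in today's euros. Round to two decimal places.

€434,031.89

Nominal value at maturity: €427,867 × (1 + 4.0%)^4 ≈ €500,543.87.
Price-level factor over 4 years: 1.0631 × 1.018 × 1.0207 × 1.044 ≈ 1.1532421566.
Dividing the nominal maturity value by the price-level factor gives the value in today's money.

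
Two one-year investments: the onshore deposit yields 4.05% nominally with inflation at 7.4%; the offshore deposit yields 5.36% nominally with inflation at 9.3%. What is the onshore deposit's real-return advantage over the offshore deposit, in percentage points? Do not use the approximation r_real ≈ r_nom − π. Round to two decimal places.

0.49

The onshore deposit real return: 1.0405/1.074 − 1 = -3.119%.
The offshore deposit real return: 1.0536/1.093 − 1 = -3.605%.
Difference: -3.119 − (-3.605) = 0.486 pp.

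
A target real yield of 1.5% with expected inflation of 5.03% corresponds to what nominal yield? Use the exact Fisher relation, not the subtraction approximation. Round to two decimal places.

6.61%

By the Fisher equation, 1 + r_nom = (1 + 1.5%)(1 + 5.03%) = 1.015 × 1.0503 = 1.0660545.
So r_nom = 6.60545%.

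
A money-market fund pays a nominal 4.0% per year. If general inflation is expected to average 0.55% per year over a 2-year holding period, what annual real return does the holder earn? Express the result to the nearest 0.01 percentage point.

With constant rates the annual real return is the same each year: (1+4.0%)/(1+0.55%) − 1 = 0.03431.

3.43%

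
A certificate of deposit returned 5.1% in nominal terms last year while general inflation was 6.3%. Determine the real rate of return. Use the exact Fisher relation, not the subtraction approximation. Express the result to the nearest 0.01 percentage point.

-1.13%

Real return via the Fisher equation: (1 + 5.1%)/(1 + 6.3%) − 1 = 1.051/1.063 − 1 ≈ -0.01129.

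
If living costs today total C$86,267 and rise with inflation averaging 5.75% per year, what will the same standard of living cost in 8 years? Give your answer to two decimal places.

Cumulative price-level factor: (1+5.75%)^8 ≈ 1.5640225427.
Multiplying C$86,267 by the price-level factor gives the future nominal sum.

C$134,923.53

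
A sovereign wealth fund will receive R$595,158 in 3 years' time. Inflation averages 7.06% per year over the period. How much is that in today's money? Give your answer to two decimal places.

Price-level factor over 3 years: (1 + 7.06%)^3 ≈ 1.2271049758.
Purchasing power today: R$595,158 divided by that factor.

R$485,009.85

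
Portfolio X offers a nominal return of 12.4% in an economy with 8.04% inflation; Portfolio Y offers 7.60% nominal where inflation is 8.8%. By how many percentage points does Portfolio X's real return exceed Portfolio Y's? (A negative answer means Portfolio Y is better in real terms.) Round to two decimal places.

5.14

Portfolio X real return: 1.124/1.0804 − 1 = 4.036%.
Portfolio Y real return: 1.0760/1.088 − 1 = -1.103%.
Difference: 4.036 − (-1.103) = 5.139 pp.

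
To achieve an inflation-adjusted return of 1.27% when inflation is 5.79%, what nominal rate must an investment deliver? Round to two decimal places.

7.13%

By the Fisher equation, 1 + r_nom = (1 + 1.27%)(1 + 5.79%) = 1.0127 × 1.0579 = 1.07133533.
So r_nom = 7.133533%.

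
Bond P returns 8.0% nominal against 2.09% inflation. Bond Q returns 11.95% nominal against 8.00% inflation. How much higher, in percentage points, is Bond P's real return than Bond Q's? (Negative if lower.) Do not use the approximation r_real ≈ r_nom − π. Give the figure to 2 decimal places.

Bond P real return: 1.080/1.0209 − 1 = 5.789%.
Bond Q real return: 1.1195/1.0800 − 1 = 3.657%.
Difference: 5.789 − 3.657 = 2.132 pp.

2.13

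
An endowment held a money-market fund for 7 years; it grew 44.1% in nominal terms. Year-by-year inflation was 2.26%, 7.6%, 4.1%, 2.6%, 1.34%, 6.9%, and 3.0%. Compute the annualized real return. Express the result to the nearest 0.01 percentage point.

Cumulative inflation factor: 1.0226 × 1.076 × 1.041 × 1.026 × 1.0134 × 1.069 × 1.030 ≈ 1.31133.
Nominal growth factor: 1.44100. Real growth factor = 1.44100 / 1.31133 ≈ 1.09888.
Annualized: 1.09888^(1/7) − 1 ≈ 0.01356.

1.36%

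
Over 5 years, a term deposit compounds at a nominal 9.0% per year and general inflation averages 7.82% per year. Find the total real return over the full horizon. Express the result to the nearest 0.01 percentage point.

The annual real rate is (1+9.0%)/(1+7.82%) − 1 = 1.0944%.
Compounded over 5 years: (1 + 0.010944)^5 − 1 ≈ 0.05593.

5.59%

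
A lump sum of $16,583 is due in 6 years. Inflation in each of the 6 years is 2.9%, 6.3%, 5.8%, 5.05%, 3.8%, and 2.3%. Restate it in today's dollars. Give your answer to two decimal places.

$12,845.76

Price-level factor over 6 years: 1.029 × 1.063 × 1.058 × 1.0505 × 1.038 × 1.023 ≈ 1.2909319542.
Purchasing power today: $16,583 divided by that factor.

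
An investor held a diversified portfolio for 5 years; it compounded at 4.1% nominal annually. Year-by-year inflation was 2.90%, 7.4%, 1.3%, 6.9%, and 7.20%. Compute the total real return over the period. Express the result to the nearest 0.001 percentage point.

Cumulative inflation factor: 1.0290 × 1.074 × 1.013 × 1.069 × 1.0720 ≈ 1.28293.
Nominal growth factor: 1.22251. Real growth factor = 1.22251 / 1.28293 ≈ 0.95291.
Total real return ≈ -4.7090%.

-4.709%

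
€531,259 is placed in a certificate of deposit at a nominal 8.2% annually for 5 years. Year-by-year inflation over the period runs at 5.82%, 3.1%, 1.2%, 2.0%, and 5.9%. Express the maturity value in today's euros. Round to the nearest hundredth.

Nominal value at maturity: €531,259 × (1 + 8.2%)^5 ≈ €787,848.30.
Price-level factor over 5 years: 1.0582 × 1.031 × 1.012 × 1.020 × 1.059 ≈ 1.1926226878.
Dividing the nominal maturity value by the price-level factor gives the value in today's money.

€660,601.47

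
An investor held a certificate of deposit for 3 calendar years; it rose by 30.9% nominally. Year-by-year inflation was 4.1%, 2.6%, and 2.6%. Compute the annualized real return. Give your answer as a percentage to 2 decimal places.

Cumulative inflation factor: 1.041 × 1.026 × 1.026 ≈ 1.09584.
Nominal growth factor: 1.30900. Real growth factor = 1.30900 / 1.09584 ≈ 1.19452.
Annualized: 1.19452^(1/3) − 1 ≈ 0.06104.

6.10%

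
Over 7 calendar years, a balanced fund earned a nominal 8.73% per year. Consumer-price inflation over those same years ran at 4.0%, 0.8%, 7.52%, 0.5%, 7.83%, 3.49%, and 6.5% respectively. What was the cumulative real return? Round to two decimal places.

33.45%

Cumulative inflation factor: 1.040 × 1.008 × 1.0752 × 1.005 × 1.0783 × 1.0349 × 1.065 ≈ 1.34628.
Nominal growth factor: 1.79658. Real growth factor = 1.79658 / 1.34628 ≈ 1.33447.
Total real return ≈ 33.4470%.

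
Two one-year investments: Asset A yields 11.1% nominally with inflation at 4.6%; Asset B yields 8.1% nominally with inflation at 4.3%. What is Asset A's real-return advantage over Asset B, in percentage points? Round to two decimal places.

Asset A real return: 1.111/1.046 − 1 = 6.214%.
Asset B real return: 1.081/1.043 − 1 = 3.643%.
Difference: 6.214 − 3.643 = 2.571 pp.

2.57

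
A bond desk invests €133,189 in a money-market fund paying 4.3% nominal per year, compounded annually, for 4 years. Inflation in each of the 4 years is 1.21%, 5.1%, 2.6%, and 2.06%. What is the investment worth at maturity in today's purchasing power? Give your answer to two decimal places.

€141,506.54

Nominal value at maturity: €133,189 × (1 + 4.3%)^4 ≈ €157,617.92.
Price-level factor over 4 years: 1.0121 × 1.051 × 1.026 × 1.0206 ≈ 1.1138560437.
Dividing the nominal maturity value by the price-level factor gives the value in today's money.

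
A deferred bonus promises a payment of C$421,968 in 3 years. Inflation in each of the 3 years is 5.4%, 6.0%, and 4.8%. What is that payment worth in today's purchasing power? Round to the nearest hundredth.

Price-level factor over 3 years: 1.054 × 1.060 × 1.048 = 1.17086752.
Purchasing power today: C$421,968 divided by that factor.

C$360,389.19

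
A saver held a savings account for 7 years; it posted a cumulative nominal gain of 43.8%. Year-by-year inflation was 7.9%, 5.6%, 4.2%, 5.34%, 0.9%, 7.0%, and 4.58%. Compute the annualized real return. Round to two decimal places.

0.26%

Cumulative inflation factor: 1.079 × 1.056 × 1.042 × 1.0534 × 1.009 × 1.070 × 1.0458 ≈ 1.41211.
Nominal growth factor: 1.43800. Real growth factor = 1.43800 / 1.41211 ≈ 1.01833.
Annualized: 1.01833^(1/7) − 1 ≈ 0.00260.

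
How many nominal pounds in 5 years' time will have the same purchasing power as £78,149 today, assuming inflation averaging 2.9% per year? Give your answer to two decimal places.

£90,157.18

Cumulative price-level factor: (1+2.9%)^5 ≈ 1.1536574469.
Multiplying £78,149 by the price-level factor gives the future nominal sum.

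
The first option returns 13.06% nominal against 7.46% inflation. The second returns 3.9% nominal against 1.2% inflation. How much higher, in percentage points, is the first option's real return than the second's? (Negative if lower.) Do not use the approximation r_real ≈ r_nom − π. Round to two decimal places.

The first option real return: 1.1306/1.0746 − 1 = 5.211%.
The second real return: 1.039/1.012 − 1 = 2.668%.
Difference: 5.211 − 2.668 = 2.543 pp.

2.54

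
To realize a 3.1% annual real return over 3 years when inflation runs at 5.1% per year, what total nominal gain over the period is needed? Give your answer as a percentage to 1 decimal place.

Required annual nominal rate: (1+3.1%)(1+5.1%) − 1 = 8.3581%.
Cumulative over 3 years: (1 + 0.083581)^3 − 1 ≈ 0.27228.

27.2%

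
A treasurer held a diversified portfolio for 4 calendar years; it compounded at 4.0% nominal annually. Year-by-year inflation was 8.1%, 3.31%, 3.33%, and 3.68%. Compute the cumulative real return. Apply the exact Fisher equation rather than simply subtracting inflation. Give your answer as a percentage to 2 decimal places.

Cumulative inflation factor: 1.081 × 1.0331 × 1.0333 × 1.0368 ≈ 1.19644.
Nominal growth factor: 1.16986. Real growth factor = 1.16986 / 1.19644 ≈ 0.97779.
Total real return ≈ -2.2214%.

-2.22%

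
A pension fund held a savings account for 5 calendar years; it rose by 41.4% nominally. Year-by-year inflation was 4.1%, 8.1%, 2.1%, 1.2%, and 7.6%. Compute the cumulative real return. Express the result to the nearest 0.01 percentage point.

13.02%

Cumulative inflation factor: 1.041 × 1.081 × 1.021 × 1.012 × 1.076 ≈ 1.25111.
Nominal growth factor: 1.41400. Real growth factor = 1.41400 / 1.25111 ≈ 1.13020.
Total real return ≈ 13.0198%.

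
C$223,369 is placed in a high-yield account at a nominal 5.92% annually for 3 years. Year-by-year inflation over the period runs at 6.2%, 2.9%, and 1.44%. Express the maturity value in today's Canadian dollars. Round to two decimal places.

Nominal value at maturity: C$223,369 × (1 + 5.92%)^3 ≈ C$265,434.16.
Price-level factor over 3 years: 1.062 × 1.029 × 1.0144 = 1.1085342912.
The maturity value deflated by that factor is the answer in today's purchasing power.

C$239,446.05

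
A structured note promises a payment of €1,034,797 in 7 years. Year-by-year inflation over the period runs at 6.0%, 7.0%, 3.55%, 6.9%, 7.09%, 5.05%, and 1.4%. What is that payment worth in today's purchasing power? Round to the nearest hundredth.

Price-level factor over 7 years: 1.060 × 1.070 × 1.0355 × 1.069 × 1.0709 × 1.0505 × 1.014 ≈ 1.4321891580.
Purchasing power today: €1,034,797 divided by that factor.

€722,528.16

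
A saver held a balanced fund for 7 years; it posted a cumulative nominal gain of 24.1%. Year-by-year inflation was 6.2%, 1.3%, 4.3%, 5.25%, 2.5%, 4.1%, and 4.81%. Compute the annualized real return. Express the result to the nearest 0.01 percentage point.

-0.89%

Cumulative inflation factor: 1.062 × 1.013 × 1.043 × 1.0525 × 1.025 × 1.041 × 1.0481 ≈ 1.32074.
Nominal growth factor: 1.24100. Real growth factor = 1.24100 / 1.32074 ≈ 0.93962.
Annualized: 0.93962^(1/7) − 1 ≈ -0.00886.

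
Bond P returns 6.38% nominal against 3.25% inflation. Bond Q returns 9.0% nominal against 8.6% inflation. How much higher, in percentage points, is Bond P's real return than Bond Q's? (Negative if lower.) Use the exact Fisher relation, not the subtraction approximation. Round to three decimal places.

Bond P real return: 1.0638/1.0325 − 1 = 3.0315%.
Bond Q real return: 1.090/1.086 − 1 = 0.3683%.
Difference: 3.0315 − 0.3683 = 2.6632 pp.

2.663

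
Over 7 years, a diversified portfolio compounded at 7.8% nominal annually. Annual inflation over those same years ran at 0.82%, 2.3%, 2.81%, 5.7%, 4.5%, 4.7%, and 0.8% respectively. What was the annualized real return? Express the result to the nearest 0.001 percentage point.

4.585%

Cumulative inflation factor: 1.0082 × 1.023 × 1.0281 × 1.057 × 1.045 × 1.047 × 1.008 ≈ 1.23611.
Nominal growth factor: 1.69173. Real growth factor = 1.69173 / 1.23611 ≈ 1.36860.
Annualized: 1.36860^(1/7) − 1 ≈ 0.04585.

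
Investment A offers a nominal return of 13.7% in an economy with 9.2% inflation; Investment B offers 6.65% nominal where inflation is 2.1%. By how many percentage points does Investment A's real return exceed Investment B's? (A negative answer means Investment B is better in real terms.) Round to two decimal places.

Investment A real return: 1.137/1.092 − 1 = 4.121%.
Investment B real return: 1.0665/1.021 − 1 = 4.456%.
Difference: 4.121 − 4.456 = -0.335 pp.

-0.34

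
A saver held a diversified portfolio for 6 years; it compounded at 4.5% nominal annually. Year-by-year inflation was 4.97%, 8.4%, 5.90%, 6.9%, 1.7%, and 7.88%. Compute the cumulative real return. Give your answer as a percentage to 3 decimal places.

Cumulative inflation factor: 1.0497 × 1.084 × 1.0590 × 1.069 × 1.017 × 1.0788 ≈ 1.41329.
Nominal growth factor: 1.30226. Real growth factor = 1.30226 / 1.41329 ≈ 0.92144.
Total real return ≈ -7.8559%.

-7.856%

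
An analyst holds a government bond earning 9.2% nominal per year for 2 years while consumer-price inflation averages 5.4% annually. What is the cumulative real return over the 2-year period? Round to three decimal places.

The annual real rate is (1+9.2%)/(1+5.4%) − 1 = 3.6053%.
Compounded over 2 years: (1 + 0.036053)^2 − 1 ≈ 0.07341.

7.341%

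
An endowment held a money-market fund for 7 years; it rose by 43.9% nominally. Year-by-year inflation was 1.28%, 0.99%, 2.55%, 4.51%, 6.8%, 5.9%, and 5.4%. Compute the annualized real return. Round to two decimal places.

1.39%

Cumulative inflation factor: 1.0128 × 1.0099 × 1.0255 × 1.0451 × 1.068 × 1.059 × 1.054 ≈ 1.30678.
Nominal growth factor: 1.43900. Real growth factor = 1.43900 / 1.30678 ≈ 1.10118.
Annualized: 1.10118^(1/7) − 1 ≈ 0.01386.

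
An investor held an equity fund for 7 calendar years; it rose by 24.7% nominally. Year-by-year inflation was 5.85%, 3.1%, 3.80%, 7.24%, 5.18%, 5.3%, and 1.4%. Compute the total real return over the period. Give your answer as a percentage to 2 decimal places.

Cumulative inflation factor: 1.0585 × 1.031 × 1.0380 × 1.0724 × 1.0518 × 1.053 × 1.014 ≈ 1.36428.
Nominal growth factor: 1.24700. Real growth factor = 1.24700 / 1.36428 ≈ 0.91404.
Total real return ≈ -8.5964%.

-8.60%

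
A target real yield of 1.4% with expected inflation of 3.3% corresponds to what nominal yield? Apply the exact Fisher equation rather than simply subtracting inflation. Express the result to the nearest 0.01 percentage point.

4.75%

By the Fisher equation, 1 + r_nom = (1 + 1.4%)(1 + 3.3%) = 1.014 × 1.033 = 1.047462.
So r_nom = 4.7462%.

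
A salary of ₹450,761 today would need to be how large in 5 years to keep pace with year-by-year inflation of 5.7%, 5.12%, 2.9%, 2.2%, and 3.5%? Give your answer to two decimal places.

Cumulative price-level factor: 1.057 × 1.0512 × 1.029 × 1.022 × 1.035 ≈ 1.2093916336.
The nominal amount required is ₹450,761 scaled up by that factor.

₹545,146.58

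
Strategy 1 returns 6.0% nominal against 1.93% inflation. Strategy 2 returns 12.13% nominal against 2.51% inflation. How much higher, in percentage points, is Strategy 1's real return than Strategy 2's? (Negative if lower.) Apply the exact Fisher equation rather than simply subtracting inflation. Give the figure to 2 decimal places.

-5.39

Strategy 1 real return: 1.060/1.0193 − 1 = 3.993%.
Strategy 2 real return: 1.1213/1.0251 − 1 = 9.384%.
Difference: 3.993 − 9.384 = -5.391 pp.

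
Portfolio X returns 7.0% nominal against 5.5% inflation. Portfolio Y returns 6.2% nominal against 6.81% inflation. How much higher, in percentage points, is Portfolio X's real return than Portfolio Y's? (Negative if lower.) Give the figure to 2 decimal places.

1.99

Portfolio X real return: 1.070/1.055 − 1 = 1.422%.
Portfolio Y real return: 1.062/1.0681 − 1 = -0.571%.
Difference: 1.422 − (-0.571) = 1.993 pp.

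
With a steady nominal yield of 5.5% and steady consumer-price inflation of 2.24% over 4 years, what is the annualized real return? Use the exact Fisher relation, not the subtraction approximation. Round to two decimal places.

3.19%

With constant rates the annual real return is the same each year: (1+5.5%)/(1+2.24%) − 1 = 0.03189.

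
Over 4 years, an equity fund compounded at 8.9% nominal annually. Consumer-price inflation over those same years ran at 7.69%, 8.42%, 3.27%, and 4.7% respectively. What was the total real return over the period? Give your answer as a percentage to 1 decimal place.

Cumulative inflation factor: 1.0769 × 1.0842 × 1.0327 × 1.047 ≈ 1.26243.
Nominal growth factor: 1.40641. Real growth factor = 1.40641 / 1.26243 ≈ 1.11405.
Total real return ≈ 11.4053%.

11.4%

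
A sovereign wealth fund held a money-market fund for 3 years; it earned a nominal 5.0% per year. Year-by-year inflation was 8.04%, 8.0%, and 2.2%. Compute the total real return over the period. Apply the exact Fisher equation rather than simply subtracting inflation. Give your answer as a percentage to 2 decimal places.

Cumulative inflation factor: 1.0804 × 1.080 × 1.022 ≈ 1.19250.
Nominal growth factor: 1.15763. Real growth factor = 1.15763 / 1.19250 ≈ 0.97075.
Total real return ≈ -2.9247%.

-2.92%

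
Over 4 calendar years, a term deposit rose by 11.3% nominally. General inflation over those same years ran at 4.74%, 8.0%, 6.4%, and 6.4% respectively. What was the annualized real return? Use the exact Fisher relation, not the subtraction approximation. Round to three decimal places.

Cumulative inflation factor: 1.0474 × 1.080 × 1.064 × 1.064 ≈ 1.28062.
Nominal growth factor: 1.11300. Real growth factor = 1.11300 / 1.28062 ≈ 0.86911.
Annualized: 0.86911^(1/4) − 1 ≈ -0.03446.

-3.446%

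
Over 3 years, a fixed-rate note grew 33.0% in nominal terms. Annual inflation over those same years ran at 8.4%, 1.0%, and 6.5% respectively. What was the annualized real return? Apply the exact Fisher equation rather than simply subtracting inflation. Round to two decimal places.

4.48%

Cumulative inflation factor: 1.084 × 1.010 × 1.065 ≈ 1.16600.
Nominal growth factor: 1.33000. Real growth factor = 1.33000 / 1.16600 ≈ 1.14065.
Annualized: 1.14065^(1/3) − 1 ≈ 0.04484.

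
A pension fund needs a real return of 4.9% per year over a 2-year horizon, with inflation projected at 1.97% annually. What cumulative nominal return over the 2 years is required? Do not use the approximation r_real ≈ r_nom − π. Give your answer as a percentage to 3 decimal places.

Required annual nominal rate: (1+4.9%)(1+1.97%) − 1 = 6.96653%.
Cumulative over 2 years: (1 + 0.0696653)^2 − 1 ≈ 0.14418.

14.418%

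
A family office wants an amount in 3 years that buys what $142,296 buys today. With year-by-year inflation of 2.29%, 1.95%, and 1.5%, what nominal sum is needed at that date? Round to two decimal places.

$150,618.79

Cumulative price-level factor: 1.0229 × 1.0195 × 1.015 ≈ 1.0584892483.
The nominal amount required is $142,296 scaled up by that factor.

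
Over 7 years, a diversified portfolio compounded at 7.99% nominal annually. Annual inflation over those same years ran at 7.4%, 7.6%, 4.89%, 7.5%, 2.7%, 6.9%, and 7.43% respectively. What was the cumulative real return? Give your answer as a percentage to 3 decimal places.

11.443%

Cumulative inflation factor: 1.074 × 1.076 × 1.0489 × 1.075 × 1.027 × 1.069 × 1.0743 ≈ 1.53685.
Nominal growth factor: 1.71271. Real growth factor = 1.71271 / 1.53685 ≈ 1.11443.
Total real return ≈ 11.4428%.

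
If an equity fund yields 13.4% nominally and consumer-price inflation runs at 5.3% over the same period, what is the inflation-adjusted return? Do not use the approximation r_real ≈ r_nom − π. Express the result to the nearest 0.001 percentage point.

7.692%

Real return via the Fisher equation: (1 + 13.4%)/(1 + 5.3%) − 1 = 1.134/1.053 − 1 ≈ 0.07692.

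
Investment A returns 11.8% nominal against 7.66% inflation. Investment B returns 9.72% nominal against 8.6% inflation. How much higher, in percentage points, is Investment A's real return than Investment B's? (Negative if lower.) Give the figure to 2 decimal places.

2.81

Investment A real return: 1.118/1.0766 − 1 = 3.845%.
Investment B real return: 1.0972/1.086 − 1 = 1.031%.
Difference: 3.845 − 1.031 = 2.814 pp.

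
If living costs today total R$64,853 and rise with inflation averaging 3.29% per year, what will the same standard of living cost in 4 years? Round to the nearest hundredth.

R$73,818.15

Cumulative price-level factor: (1+3.29%)^4 ≈ 1.1382380768.
The nominal amount required is R$64,853 scaled up by that factor.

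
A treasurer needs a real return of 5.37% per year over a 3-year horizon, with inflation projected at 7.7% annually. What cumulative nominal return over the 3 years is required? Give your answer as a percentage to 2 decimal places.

46.15%

Required annual nominal rate: (1+5.37%)(1+7.7%) − 1 = 13.48349%.
Cumulative over 3 years: (1 + 0.1348349)^3 − 1 ≈ 0.46150.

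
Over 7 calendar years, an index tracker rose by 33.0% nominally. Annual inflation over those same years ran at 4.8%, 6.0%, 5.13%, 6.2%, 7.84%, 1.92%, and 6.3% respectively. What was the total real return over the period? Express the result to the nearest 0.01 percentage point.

Cumulative inflation factor: 1.048 × 1.060 × 1.0513 × 1.062 × 1.0784 × 1.0192 × 1.063 ≈ 1.44908.
Nominal growth factor: 1.33000. Real growth factor = 1.33000 / 1.44908 ≈ 0.91783.
Total real return ≈ -8.2173%.

-8.22%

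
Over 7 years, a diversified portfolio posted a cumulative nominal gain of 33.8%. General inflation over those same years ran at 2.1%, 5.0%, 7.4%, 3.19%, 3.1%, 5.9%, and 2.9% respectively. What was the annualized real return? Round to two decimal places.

Cumulative inflation factor: 1.021 × 1.050 × 1.074 × 1.0319 × 1.031 × 1.059 × 1.029 ≈ 1.33483.
Nominal growth factor: 1.33800. Real growth factor = 1.33800 / 1.33483 ≈ 1.00237.
Annualized: 1.00237^(1/7) − 1 ≈ 0.00034.

0.03%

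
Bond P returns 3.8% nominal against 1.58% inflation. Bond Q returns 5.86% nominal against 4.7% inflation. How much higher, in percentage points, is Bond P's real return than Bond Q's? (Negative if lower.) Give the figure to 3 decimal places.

Bond P real return: 1.038/1.0158 − 1 = 2.1855%.
Bond Q real return: 1.0586/1.047 − 1 = 1.1079%.
Difference: 2.1855 − 1.1079 = 1.0776 pp.

1.078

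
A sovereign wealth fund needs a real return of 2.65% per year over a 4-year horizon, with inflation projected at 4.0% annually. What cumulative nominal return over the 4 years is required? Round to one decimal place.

Required annual nominal rate: (1+2.65%)(1+4.0%) − 1 = 6.756%.
Cumulative over 4 years: (1 + 0.06756)^4 − 1 ≈ 0.29888.

29.9%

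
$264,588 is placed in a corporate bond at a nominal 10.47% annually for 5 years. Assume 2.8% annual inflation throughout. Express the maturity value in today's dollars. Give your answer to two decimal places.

$379,163.34

Nominal value at maturity: $264,588 × (1 + 10.47%)^5 ≈ $435,303.25.
Price-level factor over 5 years: (1 + 2.8%)^5 ≈ 1.1480626105.
Dividing the nominal maturity value by the price-level factor gives the value in today's money.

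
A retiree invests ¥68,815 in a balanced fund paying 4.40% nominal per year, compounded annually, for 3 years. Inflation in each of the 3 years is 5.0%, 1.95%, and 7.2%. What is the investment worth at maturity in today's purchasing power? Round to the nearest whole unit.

Nominal value at maturity: ¥68,815 × (1 + 4.40%)^3 ≈ ¥78,304.
Price-level factor over 3 years: 1.050 × 1.0195 × 1.072 = 1.1475492.
The maturity value deflated by that factor is the answer in today's purchasing power.

¥68,236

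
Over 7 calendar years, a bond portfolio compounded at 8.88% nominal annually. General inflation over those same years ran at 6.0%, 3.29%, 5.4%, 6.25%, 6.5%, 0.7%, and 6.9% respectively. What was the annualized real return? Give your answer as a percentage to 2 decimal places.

3.71%

Cumulative inflation factor: 1.060 × 1.0329 × 1.054 × 1.0625 × 1.065 × 1.007 × 1.069 ≈ 1.40569.
Nominal growth factor: 1.81400. Real growth factor = 1.81400 / 1.40569 ≈ 1.29047.
Annualized: 1.29047^(1/7) − 1 ≈ 0.03710.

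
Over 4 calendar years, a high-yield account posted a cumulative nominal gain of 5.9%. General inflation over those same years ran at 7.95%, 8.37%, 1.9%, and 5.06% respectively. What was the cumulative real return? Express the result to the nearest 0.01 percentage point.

-15.44%

Cumulative inflation factor: 1.0795 × 1.0837 × 1.019 × 1.0506 ≈ 1.25240.
Nominal growth factor: 1.05900. Real growth factor = 1.05900 / 1.25240 ≈ 0.84558.
Total real return ≈ -15.4424%.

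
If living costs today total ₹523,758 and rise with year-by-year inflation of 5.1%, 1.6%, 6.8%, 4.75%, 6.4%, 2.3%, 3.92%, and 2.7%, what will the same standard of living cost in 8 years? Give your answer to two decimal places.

Cumulative price-level factor: 1.051 × 1.016 × 1.068 × 1.0475 × 1.064 × 1.023 × 1.0392 × 1.027 ≈ 1.3877414224.
The nominal amount required is ₹523,758 scaled up by that factor.

₹726,840.67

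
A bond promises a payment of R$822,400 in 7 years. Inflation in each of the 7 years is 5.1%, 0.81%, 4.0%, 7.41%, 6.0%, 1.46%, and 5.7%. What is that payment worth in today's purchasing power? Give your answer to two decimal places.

R$611,255.82

Price-level factor over 7 years: 1.051 × 1.0081 × 1.040 × 1.0741 × 1.060 × 1.0146 × 1.057 ≈ 1.3454268710.
Purchasing power today: R$822,400 divided by that factor.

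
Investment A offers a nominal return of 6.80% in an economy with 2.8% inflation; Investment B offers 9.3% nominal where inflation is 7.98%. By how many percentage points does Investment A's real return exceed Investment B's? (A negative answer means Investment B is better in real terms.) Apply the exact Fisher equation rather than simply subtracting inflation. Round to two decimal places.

Investment A real return: 1.0680/1.028 − 1 = 3.891%.
Investment B real return: 1.093/1.0798 − 1 = 1.222%.
Difference: 3.891 − 1.222 = 2.669 pp.

2.67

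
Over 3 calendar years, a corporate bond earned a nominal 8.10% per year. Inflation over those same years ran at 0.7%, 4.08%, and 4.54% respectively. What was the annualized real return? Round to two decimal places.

Cumulative inflation factor: 1.007 × 1.0408 × 1.0454 ≈ 1.09567.
Nominal growth factor: 1.26321. Real growth factor = 1.26321 / 1.09567 ≈ 1.15292.
Annualized: 1.15292^(1/3) − 1 ≈ 0.04857.

4.86%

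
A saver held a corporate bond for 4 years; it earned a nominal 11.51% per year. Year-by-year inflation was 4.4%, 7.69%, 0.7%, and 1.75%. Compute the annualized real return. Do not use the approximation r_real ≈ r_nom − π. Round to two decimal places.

7.64%

Cumulative inflation factor: 1.044 × 1.0769 × 1.007 × 1.0175 ≈ 1.15197.
Nominal growth factor: 1.54616. Real growth factor = 1.54616 / 1.15197 ≈ 1.34219.
Annualized: 1.34219^(1/4) − 1 ≈ 0.07635.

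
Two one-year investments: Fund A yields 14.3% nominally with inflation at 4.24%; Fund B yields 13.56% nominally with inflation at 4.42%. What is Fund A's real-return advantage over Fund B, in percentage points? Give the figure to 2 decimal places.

0.90

Fund A real return: 1.143/1.0424 − 1 = 9.651%.
Fund B real return: 1.1356/1.0442 − 1 = 8.753%.
Difference: 9.651 − 8.753 = 0.898 pp.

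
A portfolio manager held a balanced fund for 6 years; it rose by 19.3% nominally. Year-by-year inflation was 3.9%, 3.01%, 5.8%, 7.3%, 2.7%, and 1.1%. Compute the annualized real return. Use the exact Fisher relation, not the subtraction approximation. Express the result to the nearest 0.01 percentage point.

-0.93%

Cumulative inflation factor: 1.039 × 1.0301 × 1.058 × 1.073 × 1.027 × 1.011 ≈ 1.26154.
Nominal growth factor: 1.19300. Real growth factor = 1.19300 / 1.26154 ≈ 0.94567.
Annualized: 0.94567^(1/6) − 1 ≈ -0.00927.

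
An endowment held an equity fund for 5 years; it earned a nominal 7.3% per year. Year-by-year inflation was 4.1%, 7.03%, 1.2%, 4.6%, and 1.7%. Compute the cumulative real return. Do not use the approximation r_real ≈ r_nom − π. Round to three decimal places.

18.579%

Cumulative inflation factor: 1.041 × 1.0703 × 1.012 × 1.046 × 1.017 ≈ 1.19947.
Nominal growth factor: 1.42232. Real growth factor = 1.42232 / 1.19947 ≈ 1.18579.
Total real return ≈ 18.5794%.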